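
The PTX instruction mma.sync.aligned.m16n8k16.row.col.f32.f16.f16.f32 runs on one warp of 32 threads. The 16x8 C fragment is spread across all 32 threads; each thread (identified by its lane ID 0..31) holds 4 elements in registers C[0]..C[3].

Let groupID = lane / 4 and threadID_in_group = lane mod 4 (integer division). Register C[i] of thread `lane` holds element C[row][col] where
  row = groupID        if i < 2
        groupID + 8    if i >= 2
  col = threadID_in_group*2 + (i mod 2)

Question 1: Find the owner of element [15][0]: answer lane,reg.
r=15->g=7,rb=1  c=0->t=0,b0=0
L=7*4+0=28  i=1*2+0=2

28,2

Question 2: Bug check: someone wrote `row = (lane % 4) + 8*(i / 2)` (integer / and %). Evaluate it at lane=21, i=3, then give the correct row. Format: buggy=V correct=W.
buggy=9 correct=13

`(lane % 4) + 8*(i / 2)`[21,3]->9
L=21->g=21>>2=5, t=21&3=1
[3]->row 5+8=13  col 1·2+1=3
row: 9 vs 13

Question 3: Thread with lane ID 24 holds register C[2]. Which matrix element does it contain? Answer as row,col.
lane 24: G=6 (24/4), T=0 (24%4)
i=2: r=6+8=14, c=0*2+0=0

14,0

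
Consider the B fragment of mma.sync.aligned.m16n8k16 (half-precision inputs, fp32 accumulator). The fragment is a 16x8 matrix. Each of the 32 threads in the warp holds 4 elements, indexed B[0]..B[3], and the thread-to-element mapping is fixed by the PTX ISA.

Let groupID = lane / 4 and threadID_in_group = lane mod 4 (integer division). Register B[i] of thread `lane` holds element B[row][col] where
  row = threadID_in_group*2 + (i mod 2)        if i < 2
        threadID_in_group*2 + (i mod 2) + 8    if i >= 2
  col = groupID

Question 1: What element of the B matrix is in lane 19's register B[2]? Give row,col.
14,4

19: gid=4,tid=3
[2] (3*2+0+8,4) = (14,4)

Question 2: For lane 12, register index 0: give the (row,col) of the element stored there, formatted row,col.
0,3

12: gr=3,th=0
[0] (0*2+0+0,3) = (0,3)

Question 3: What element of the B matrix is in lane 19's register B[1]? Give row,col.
L=19->g=19>>2=4, t=19&3=3
[1]->row 3·2+1+0=7  col g=4

7,4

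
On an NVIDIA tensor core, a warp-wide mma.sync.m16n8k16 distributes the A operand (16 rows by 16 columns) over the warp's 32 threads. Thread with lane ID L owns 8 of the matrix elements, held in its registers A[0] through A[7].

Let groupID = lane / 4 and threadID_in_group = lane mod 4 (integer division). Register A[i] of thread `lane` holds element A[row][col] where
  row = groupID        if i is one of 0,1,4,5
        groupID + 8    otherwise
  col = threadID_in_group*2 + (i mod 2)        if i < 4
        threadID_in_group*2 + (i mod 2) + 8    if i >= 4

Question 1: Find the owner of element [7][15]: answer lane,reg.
r:7=>grp=7,rB=0  c:15=>cB=1,tig=3,lo=1
L=7*4+3=31  i=1*4+0*2+1=5

31,5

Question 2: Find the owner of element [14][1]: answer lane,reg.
r=14->g=6,rb=1  c=1->cb=0,t=0,b0=1
L=6*4+0=24  i=0*4+1*2+1=3

24,3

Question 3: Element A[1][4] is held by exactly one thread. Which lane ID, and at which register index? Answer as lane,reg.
r=1→G=1,rhi=0  c=4→chi=0,T=2,p=0
L=1*4+2=6  i=0*4+0*2+0=0

6,0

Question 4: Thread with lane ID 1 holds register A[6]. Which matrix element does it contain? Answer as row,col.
1: gid=0,tid=1
[6] (0+8,1*2+0+8) = (8,10)

8,10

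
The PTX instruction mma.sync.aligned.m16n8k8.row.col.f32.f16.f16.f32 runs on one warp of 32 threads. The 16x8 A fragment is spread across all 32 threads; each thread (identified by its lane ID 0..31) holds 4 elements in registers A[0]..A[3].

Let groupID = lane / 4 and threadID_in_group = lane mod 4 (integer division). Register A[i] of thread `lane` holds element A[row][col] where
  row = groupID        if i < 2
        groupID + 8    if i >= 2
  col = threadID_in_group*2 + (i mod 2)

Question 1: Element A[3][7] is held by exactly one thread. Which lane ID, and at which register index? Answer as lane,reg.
15,1

r=3⇒gr=3,Rb=0  c=7⇒th=3,odd=1
L=3*4+3=15  i=0*2+1=1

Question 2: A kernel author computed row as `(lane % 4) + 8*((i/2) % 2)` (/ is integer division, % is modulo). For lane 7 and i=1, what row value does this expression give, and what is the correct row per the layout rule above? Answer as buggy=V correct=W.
buggy=3 correct=1

`(lane % 4) + 8*((i/2) % 2)`[7,1]->3
lane 7: g=1 (7/4), t=3 (7%4)
i=1: r=1+0=1, c=3*2+1=7
row: 3 vs 1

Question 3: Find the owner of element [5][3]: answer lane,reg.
21,1

r: 5->gid=5,r8=0  c: 3->tid=1,i&1=1
L=5*4+1=21  i=0*2+1=1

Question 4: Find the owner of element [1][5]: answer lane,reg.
6,1

r: 1->gid=1,r8=0  c: 5->tid=2,i&1=1
L=1*4+2=6  i=0*2+1=1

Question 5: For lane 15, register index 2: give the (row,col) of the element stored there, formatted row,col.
lane 15: grp=3 (15/4), tig=3 (15%4)
i=2: r=3+8=11, c=3*2+0=6

11,6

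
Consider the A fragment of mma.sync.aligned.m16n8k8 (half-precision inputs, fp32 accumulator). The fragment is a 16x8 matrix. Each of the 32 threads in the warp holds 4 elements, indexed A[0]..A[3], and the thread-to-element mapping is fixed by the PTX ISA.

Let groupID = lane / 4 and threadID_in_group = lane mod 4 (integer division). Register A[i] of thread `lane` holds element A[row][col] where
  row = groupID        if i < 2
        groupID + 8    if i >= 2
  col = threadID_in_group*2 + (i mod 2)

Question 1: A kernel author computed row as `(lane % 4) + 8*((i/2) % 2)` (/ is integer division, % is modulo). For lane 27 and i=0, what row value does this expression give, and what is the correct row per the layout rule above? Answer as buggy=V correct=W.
buggy=3 correct=6

`(lane % 4) + 8*((i/2) % 2)`[27,0]=>3
lane 27: grp=6 (27/4), tig=3 (27%4)
i=0: r=6+0=6, c=3*2+0=6
row: 3 vs 6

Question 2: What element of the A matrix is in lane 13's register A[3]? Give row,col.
13: grp=3,tig=1
[3] (3+8,1*2+1) = (11,3)

11,3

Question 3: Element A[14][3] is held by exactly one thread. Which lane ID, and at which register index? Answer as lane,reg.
25,3

r=14->g=6,rb=1  c=3->t=1,b0=1
L=6*4+1=25  i=1*2+1=3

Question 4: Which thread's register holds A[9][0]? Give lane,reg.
4,2

r: 9->gid=1,r8=1  c: 0->tid=0,i&1=0
L=1*4+0=4  i=1*2+0=2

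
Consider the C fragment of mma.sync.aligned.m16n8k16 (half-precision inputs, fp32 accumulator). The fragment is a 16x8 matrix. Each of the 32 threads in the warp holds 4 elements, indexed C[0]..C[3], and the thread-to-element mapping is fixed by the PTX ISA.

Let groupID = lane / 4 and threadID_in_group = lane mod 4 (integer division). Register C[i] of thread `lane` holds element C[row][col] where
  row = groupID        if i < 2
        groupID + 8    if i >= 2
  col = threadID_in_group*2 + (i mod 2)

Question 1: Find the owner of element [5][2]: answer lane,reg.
r=5→G=5,rhi=0  c=2→T=1,p=0
L=5*4+1=21  i=0*2+0=0

21,0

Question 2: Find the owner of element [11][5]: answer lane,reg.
r=11→G=3,rhi=1  c=5→T=2,p=1
L=3*4+2=14  i=1*2+1=3

14,3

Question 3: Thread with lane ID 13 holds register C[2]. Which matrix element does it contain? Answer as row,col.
13: grp=3,tig=1
[2] (3+8,1*2+0) = (11,2)

11,2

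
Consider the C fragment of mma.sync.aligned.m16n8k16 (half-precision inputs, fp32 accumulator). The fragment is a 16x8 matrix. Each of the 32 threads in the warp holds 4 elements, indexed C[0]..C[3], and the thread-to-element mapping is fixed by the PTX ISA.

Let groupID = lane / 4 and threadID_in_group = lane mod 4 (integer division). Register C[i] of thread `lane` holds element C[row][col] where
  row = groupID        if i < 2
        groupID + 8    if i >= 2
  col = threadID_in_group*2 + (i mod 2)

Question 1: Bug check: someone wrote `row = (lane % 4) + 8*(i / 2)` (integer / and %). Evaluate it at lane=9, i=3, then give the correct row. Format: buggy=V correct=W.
buggy=9 correct=10

`(lane % 4) + 8*(i / 2)`[9,3]→9
lane 9: G=2 (9/4), T=1 (9%4)
i=3: r=2+8=10, c=1*2+1=3
row: 9 vs 10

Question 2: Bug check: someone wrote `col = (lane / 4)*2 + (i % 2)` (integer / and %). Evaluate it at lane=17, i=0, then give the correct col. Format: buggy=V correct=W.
buggy=8 correct=2

`(lane / 4)*2 + (i % 2)`[17,0]→8
L=17→G=17>>2=4, T=17&3=1
[0]→row 4+0=4  col 1·2+0=2
col: 8 vs 2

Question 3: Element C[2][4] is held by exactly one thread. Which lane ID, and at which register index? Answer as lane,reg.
10,0

r:2=>grp=2,rB=0  c:4=>tig=2,lo=0
L=2*4+2=10  i=0*2+0=0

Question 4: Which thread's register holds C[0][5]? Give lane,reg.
2,1

r=0->g=0,rb=0  c=5->t=2,b0=1
L=0*4+2=2  i=0*2+1=1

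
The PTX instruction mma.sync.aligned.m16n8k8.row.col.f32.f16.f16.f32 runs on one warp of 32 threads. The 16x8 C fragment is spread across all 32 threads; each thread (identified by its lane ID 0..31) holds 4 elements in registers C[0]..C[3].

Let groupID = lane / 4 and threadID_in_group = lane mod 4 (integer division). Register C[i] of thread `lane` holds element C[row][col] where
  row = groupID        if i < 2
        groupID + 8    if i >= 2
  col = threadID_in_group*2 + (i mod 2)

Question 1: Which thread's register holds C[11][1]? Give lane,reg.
12,3

r: 11->gid=3,r8=1  c: 1->tid=0,i&1=1
L=3*4+0=12  i=1*2+1=3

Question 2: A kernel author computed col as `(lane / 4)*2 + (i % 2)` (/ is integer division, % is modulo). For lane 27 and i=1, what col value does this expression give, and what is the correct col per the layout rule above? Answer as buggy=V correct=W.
`(lane / 4)*2 + (i % 2)`[27,1]->13
lane 27: gid=6 (27/4), tid=3 (27%4)
i=1: r=6+0=6, c=3*2+1=7
col: 13 vs 7

buggy=13 correct=7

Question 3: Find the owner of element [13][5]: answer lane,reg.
22,3

r:13=>grp=5,rB=1  c:5=>tig=2,lo=1
L=5*4+2=22  i=1*2+1=3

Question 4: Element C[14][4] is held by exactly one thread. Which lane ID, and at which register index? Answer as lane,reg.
r: 14->gid=6,r8=1  c: 4->tid=2,i&1=0
L=6*4+2=26  i=1*2+0=2

26,2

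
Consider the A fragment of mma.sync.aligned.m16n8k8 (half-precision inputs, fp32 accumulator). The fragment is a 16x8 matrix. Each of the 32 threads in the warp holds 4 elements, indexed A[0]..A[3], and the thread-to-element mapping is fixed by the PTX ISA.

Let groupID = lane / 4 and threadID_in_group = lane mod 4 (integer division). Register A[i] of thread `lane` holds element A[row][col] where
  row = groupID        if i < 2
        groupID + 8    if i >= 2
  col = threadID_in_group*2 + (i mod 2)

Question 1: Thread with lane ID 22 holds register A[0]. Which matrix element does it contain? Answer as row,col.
5,4

lane 22→22/4=5, 22 mod 4=2
i=0  r:5+0→5  c:2·2+0→4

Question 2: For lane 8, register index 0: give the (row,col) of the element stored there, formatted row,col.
2,0

8: gid=2,tid=0
[0] (2+0,0*2+0) = (2,0)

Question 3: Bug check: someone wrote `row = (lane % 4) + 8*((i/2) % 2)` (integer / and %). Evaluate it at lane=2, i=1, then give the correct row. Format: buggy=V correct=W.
buggy=2 correct=0

`(lane % 4) + 8*((i/2) % 2)`[2,1]=>2
2: grp=0,tig=2
[1] (0+0,2*2+1) = (0,5)
row: 2 vs 0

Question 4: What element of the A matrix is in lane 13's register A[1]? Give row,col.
lane 13: gid=3 (13/4), tid=1 (13%4)
i=1: r=3+0=3, c=1*2+1=3

3,3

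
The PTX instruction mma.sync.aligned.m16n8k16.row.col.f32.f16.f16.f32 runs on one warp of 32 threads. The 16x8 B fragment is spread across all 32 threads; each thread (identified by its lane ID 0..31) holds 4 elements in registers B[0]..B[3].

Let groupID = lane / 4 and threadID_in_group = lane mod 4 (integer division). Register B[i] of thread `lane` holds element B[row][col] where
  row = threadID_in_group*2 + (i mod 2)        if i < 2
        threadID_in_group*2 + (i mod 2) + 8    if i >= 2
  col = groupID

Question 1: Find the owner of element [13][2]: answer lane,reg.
c: 2->gid=2  r: 13->r8=1,tid=2,i&1=1
L=2*4+2=10  i=1*2+1=3

10,3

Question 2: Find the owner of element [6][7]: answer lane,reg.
c=7⇒gr=7  r=6⇒Rb=0,th=3,odd=0
L=7*4+3=31  i=0*2+0=0

31,0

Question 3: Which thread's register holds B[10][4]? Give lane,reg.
c:4=>grp=4  r:10=>rB=1,tig=1,lo=0
L=4*4+1=17  i=1*2+0=2

17,2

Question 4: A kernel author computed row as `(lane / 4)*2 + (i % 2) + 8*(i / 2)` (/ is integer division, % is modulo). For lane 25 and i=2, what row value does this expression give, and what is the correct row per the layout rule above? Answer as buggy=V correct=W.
`(lane / 4)*2 + (i % 2) + 8*(i / 2)`[25,2]=>20
lane 25=>25/4=6, 25 mod 4=1
i=2  r:2·1+0+8=>10  c:6
row: 20 vs 10

buggy=20 correct=10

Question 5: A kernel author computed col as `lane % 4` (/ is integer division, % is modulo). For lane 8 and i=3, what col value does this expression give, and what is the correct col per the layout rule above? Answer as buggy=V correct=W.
buggy=0 correct=2

`lane % 4`[8,3]⇒0
8: gr=2,th=0
[3] (0*2+1+8,2) = (9,2)
col: 0 vs 2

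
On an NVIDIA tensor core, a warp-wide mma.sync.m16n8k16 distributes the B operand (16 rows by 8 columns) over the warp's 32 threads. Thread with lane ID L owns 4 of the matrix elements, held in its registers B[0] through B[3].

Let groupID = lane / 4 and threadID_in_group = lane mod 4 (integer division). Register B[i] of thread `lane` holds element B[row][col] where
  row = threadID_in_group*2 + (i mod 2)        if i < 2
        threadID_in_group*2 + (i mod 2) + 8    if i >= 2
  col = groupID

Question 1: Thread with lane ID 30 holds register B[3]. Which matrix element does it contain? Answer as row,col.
30: grp=7,tig=2
[3] (2*2+1+8,7) = (13,7)

13,7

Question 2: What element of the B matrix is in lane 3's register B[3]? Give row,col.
15,0

lane 3⇒3/4=0, 3 mod 4=3
i=3  r:2·3+1+8⇒15  c:0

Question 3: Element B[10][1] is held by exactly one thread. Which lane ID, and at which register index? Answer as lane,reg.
c:1=>grp=1  r:10=>rB=1,tig=1,lo=0
L=1*4+1=5  i=1*2+0=2

5,2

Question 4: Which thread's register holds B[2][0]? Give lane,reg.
c: 0->gid=0  r: 2->r8=0,tid=1,i&1=0
L=0*4+1=1  i=0*2+0=0

1,0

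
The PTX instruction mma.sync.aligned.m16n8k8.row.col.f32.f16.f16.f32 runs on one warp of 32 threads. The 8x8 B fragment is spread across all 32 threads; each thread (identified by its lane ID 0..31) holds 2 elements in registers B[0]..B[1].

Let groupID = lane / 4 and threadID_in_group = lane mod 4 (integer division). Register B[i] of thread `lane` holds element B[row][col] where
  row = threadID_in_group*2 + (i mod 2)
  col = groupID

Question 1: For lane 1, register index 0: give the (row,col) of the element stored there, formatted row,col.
lane 1: G=0 (1/4), T=1 (1%4)
i=0: r=1*2+0=2, c=G=0

2,0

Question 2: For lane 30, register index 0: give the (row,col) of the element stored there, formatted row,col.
30: grp=7,tig=2
[0] (2*2+0,7) = (4,7)

4,7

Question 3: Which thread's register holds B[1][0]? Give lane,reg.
c:0=>grp=0  r:1=>tig=0,lo=1
L=0*4+0=0  i=1=1

0,1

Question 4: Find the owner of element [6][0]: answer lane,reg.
3,0

c:0=>grp=0  r:6=>tig=3,lo=0
L=0*4+3=3  i=0=0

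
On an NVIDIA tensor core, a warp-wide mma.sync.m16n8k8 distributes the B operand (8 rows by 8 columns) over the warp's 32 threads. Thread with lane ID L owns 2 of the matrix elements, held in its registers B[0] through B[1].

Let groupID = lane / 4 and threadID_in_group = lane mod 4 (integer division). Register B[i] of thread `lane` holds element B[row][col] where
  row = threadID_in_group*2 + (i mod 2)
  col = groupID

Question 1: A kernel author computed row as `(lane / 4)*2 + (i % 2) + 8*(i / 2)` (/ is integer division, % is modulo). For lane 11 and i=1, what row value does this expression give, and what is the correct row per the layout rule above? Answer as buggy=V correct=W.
`(lane / 4)*2 + (i % 2) + 8*(i / 2)`[11,1]=>5
lane 11: grp=2 (11/4), tig=3 (11%4)
i=1: r=3*2+1=7, c=grp=2
row: 5 vs 7

buggy=5 correct=7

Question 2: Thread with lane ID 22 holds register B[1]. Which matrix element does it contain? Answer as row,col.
5,5

22: g=5,t=2
[1] (2*2+1,5) = (5,5)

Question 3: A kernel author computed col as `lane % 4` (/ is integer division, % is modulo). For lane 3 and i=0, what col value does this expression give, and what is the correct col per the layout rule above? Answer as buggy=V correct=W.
`lane % 4`[3,0]->3
3: gid=0,tid=3
[0] (3*2+0,0) = (6,0)
col: 3 vs 0

buggy=3 correct=0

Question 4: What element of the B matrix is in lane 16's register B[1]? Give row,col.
1,4

16: g=4,t=0
[1] (0*2+1,4) = (1,4)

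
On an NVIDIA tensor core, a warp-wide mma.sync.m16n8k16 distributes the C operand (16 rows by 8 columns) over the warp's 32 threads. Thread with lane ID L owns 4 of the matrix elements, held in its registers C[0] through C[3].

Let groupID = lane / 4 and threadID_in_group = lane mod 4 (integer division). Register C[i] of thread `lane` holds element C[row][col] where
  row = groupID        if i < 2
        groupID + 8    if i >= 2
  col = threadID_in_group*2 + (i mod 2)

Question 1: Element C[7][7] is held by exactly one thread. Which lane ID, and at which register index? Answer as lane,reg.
r=7→G=7,rhi=0  c=7→T=3,p=1
L=7*4+3=31  i=0*2+1=1

31,1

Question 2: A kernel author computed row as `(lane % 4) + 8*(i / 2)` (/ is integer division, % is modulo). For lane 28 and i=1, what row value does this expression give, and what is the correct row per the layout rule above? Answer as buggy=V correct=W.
buggy=0 correct=7

`(lane % 4) + 8*(i / 2)`[28,1]->0
lane 28: gid=7 (28/4), tid=0 (28%4)
i=1: r=7+0=7, c=0*2+1=1
row: 0 vs 7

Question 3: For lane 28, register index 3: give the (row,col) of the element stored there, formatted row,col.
lane 28: gid=7 (28/4), tid=0 (28%4)
i=3: r=7+8=15, c=0*2+1=1

15,1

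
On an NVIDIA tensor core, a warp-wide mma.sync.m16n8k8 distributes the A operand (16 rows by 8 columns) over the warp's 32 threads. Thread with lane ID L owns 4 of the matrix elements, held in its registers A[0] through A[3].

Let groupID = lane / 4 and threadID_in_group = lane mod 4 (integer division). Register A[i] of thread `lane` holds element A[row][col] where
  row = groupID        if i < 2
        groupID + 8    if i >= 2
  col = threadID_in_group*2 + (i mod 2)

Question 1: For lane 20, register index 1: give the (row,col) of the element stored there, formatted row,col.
5,1

L=20⇒gr=20>>2=5, th=20&3=0
[1]⇒row 5+0=5  col 0·2+1=1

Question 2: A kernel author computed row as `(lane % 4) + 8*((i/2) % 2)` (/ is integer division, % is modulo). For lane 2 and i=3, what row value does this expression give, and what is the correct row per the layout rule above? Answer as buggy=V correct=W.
`(lane % 4) + 8*((i/2) % 2)`[2,3]→10
2: G=0,T=2
[3] (0+8,2*2+1) = (8,5)
row: 10 vs 8

buggy=10 correct=8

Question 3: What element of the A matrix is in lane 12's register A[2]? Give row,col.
lane 12->12/4=3, 12 mod 4=0
i=2  r:3+8->11  c:2·0+0->0

11,0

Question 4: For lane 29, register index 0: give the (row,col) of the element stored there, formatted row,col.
7,2

lane 29: gid=7 (29/4), tid=1 (29%4)
i=0: r=7+0=7, c=1*2+0=2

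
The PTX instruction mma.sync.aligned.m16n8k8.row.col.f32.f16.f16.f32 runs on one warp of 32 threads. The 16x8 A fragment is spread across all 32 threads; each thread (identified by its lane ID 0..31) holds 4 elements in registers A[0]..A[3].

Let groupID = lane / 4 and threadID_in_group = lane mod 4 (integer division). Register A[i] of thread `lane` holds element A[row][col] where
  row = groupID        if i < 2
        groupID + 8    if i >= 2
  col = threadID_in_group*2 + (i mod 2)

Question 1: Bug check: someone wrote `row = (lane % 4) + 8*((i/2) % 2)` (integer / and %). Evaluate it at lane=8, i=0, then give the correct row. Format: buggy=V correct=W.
buggy=0 correct=2

`(lane % 4) + 8*((i/2) % 2)`[8,0]=>0
8: grp=2,tig=0
[0] (2+0,0*2+0) = (2,0)
row: 0 vs 2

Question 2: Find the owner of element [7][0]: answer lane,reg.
28,0

r=7→G=7,rhi=0  c=0→T=0,p=0
L=7*4+0=28  i=0*2+0=0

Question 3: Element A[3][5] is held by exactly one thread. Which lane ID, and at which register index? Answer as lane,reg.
r=3→G=3,rhi=0  c=5→T=2,p=1
L=3*4+2=14  i=0*2+1=1

14,1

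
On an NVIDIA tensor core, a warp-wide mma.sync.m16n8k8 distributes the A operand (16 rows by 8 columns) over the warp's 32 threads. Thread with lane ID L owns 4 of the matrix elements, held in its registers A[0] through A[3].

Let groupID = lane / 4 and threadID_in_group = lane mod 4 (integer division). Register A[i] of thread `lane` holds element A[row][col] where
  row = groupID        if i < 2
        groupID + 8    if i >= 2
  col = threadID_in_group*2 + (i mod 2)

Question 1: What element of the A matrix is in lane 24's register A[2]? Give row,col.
lane 24: gid=6 (24/4), tid=0 (24%4)
i=2: r=6+8=14, c=0*2+0=0

14,0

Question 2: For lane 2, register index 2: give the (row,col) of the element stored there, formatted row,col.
lane 2⇒2/4=0, 2 mod 4=2
i=2  r:0+8⇒8  c:2·2+0⇒4

8,4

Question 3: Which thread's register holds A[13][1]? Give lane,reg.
20,3

r: 13->gid=5,r8=1  c: 1->tid=0,i&1=1
L=5*4+0=20  i=1*2+1=3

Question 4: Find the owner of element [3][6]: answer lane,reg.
15,0

r=3->g=3,rb=0  c=6->t=3,b0=0
L=3*4+3=15  i=0*2+0=0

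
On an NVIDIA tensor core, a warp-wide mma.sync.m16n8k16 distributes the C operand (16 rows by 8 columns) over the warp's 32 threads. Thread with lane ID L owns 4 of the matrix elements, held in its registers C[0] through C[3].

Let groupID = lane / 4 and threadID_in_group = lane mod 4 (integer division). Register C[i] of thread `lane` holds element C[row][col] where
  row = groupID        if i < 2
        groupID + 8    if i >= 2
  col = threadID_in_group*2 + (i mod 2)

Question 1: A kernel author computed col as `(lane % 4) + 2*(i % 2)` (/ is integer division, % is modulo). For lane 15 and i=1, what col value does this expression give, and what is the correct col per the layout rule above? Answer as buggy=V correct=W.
buggy=5 correct=7

`(lane % 4) + 2*(i % 2)`[15,1]⇒5
L=15⇒gr=15>>2=3, th=15&3=3
[1]⇒row 3+0=3  col 3·2+1=7
col: 5 vs 7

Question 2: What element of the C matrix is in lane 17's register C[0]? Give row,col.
lane 17: g=4 (17/4), t=1 (17%4)
i=0: r=4+0=4, c=1*2+0=2

4,2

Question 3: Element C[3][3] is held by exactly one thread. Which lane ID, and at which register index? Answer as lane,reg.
r: 3->gid=3,r8=0  c: 3->tid=1,i&1=1
L=3*4+1=13  i=0*2+1=1

13,1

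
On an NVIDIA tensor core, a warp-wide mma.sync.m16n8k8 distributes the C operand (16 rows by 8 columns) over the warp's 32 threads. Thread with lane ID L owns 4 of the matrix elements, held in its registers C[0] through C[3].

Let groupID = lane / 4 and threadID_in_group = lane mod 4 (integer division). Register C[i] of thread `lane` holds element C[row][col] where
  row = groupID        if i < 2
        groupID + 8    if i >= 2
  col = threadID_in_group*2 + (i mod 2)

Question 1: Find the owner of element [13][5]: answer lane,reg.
22,3

r: 13->gid=5,r8=1  c: 5->tid=2,i&1=1
L=5*4+2=22  i=1*2+1=3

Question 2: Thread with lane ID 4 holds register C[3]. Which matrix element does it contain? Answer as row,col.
9,1

lane 4->4/4=1, 4 mod 4=0
i=3  r:1+8->9  c:2·0+1->1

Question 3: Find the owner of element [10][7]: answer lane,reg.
r=10⇒gr=2,Rb=1  c=7⇒th=3,odd=1
L=2*4+3=11  i=1*2+1=3

11,3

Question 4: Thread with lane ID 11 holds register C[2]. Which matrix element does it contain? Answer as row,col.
11: grp=2,tig=3
[2] (2+8,3*2+0) = (10,6)

10,6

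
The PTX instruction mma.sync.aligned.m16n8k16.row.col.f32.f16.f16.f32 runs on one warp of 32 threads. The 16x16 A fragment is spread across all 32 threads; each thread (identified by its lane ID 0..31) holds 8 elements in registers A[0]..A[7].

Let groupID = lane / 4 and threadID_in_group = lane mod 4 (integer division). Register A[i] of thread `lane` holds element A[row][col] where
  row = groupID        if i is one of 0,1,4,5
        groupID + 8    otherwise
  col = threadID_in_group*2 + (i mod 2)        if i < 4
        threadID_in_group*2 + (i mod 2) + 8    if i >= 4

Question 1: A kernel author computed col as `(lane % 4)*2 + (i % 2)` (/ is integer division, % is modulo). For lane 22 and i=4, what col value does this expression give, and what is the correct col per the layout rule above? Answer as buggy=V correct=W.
buggy=4 correct=12

`(lane % 4)*2 + (i % 2)`[22,4]⇒4
L=22⇒gr=22>>2=5, th=22&3=2
[4]⇒row 5+0=5  col 2·2+0+8=12
col: 4 vs 12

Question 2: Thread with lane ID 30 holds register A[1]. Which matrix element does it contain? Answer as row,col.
7,5

lane 30=>30/4=7, 30 mod 4=2
i=1  r:7+0=>7  c:2·2+1+0=>5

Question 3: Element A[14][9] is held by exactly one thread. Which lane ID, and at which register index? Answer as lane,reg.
24,7

r=14⇒gr=6,Rb=1  c=9⇒Cb=1,th=0,odd=1
L=6*4+0=24  i=1*4+1*2+1=7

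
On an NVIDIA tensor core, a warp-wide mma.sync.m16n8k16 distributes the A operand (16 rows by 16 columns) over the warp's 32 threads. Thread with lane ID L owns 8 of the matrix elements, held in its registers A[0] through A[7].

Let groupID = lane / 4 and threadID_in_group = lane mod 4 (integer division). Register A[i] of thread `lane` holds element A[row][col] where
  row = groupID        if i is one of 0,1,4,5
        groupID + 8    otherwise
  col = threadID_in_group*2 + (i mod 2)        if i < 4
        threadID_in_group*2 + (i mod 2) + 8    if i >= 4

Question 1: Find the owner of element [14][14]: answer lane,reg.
r:14=>grp=6,rB=1  c:14=>cB=1,tig=3,lo=0
L=6*4+3=27  i=1*4+1*2+0=6

27,6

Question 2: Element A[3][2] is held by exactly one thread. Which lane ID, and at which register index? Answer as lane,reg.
r:3=>grp=3,rB=0  c:2=>cB=0,tig=1,lo=0
L=3*4+1=13  i=0*4+0*2+0=0

13,0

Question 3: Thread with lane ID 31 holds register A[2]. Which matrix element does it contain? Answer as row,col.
15,6

lane 31→31/4=7, 31 mod 4=3
i=2  r:7+8→15  c:2·3+0+0→6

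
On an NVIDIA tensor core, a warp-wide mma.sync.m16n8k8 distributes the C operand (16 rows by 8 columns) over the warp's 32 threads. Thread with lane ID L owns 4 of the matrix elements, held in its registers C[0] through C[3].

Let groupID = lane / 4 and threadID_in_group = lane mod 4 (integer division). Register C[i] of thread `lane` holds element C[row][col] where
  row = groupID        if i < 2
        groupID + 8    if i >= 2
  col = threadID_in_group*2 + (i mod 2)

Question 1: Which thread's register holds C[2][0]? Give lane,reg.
r=2→G=2,rhi=0  c=0→T=0,p=0
L=2*4+0=8  i=0*2+0=0

8,0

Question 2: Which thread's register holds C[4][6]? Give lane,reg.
19,0

r=4⇒gr=4,Rb=0  c=6⇒th=3,odd=0
L=4*4+3=19  i=0*2+0=0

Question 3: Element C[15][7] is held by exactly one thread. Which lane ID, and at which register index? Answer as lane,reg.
r=15⇒gr=7,Rb=1  c=7⇒th=3,odd=1
L=7*4+3=31  i=1*2+1=3

31,3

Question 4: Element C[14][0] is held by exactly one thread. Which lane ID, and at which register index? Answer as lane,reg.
r=14→G=6,rhi=1  c=0→T=0,p=0
L=6*4+0=24  i=1*2+0=2

24,2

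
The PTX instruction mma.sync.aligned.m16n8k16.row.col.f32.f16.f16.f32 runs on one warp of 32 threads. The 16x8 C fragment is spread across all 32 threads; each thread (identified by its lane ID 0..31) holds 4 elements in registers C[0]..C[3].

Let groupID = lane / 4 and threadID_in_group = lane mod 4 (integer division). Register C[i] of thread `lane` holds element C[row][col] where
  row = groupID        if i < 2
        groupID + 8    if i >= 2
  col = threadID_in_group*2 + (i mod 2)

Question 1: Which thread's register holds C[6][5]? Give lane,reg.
26,1

r=6→G=6,rhi=0  c=5→T=2,p=1
L=6*4+2=26  i=0*2+1=1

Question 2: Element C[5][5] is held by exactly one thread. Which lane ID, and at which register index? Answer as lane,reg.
22,1

r=5⇒gr=5,Rb=0  c=5⇒th=2,odd=1
L=5*4+2=22  i=0*2+1=1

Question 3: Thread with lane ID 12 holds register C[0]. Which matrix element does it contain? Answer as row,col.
3,0

lane 12→12/4=3, 12 mod 4=0
i=0  r:3+0→3  c:2·0+0→0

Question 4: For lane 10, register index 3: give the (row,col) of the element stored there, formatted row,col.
10,5

L=10⇒gr=10>>2=2, th=10&3=2
[3]⇒row 2+8=10  col 2·2+1=5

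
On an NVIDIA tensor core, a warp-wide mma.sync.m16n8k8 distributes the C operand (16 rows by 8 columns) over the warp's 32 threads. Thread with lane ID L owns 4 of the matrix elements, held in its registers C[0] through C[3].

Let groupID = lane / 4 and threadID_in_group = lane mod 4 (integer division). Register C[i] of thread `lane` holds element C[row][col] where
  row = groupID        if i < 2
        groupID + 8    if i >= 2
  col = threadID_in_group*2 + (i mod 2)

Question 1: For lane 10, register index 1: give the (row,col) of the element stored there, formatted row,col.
2,5

L=10→G=10>>2=2, T=10&3=2
[1]→row 2+0=2  col 2·2+1=5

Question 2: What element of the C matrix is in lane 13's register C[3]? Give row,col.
L=13→G=13>>2=3, T=13&3=1
[3]→row 3+8=11  col 1·2+1=3

11,3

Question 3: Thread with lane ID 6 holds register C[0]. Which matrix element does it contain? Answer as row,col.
lane 6: gr=1 (6/4), th=2 (6%4)
i=0: r=1+0=1, c=2*2+0=4

1,4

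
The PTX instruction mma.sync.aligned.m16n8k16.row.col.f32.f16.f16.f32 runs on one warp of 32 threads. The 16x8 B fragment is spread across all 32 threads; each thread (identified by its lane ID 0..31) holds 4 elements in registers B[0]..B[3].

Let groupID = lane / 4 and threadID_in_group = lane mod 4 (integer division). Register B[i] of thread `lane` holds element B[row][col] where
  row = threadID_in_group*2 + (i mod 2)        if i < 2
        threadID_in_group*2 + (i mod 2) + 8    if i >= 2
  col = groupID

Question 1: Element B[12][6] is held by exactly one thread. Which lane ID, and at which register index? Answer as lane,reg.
26,2

c=6→G=6  r=12→rhi=1,T=2,p=0
L=6*4+2=26  i=1*2+0=2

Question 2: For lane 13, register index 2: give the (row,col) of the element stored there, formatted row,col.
L=13=>grp=13>>2=3, tig=13&3=1
[2]=>row 1·2+0+8=10  col grp=3

10,3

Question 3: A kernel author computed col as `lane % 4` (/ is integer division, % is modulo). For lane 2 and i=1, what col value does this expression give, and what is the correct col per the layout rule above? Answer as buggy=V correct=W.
buggy=2 correct=0

`lane % 4`[2,1]->2
2: g=0,t=2
[1] (2*2+1+0,0) = (5,0)
col: 2 vs 0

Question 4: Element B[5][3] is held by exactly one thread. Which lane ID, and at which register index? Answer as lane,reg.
14,1

c:3=>grp=3  r:5=>rB=0,tig=2,lo=1
L=3*4+2=14  i=0*2+1=1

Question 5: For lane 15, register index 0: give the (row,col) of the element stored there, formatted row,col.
lane 15: gr=3 (15/4), th=3 (15%4)
i=0: r=3*2+0+0=6, c=gr=3

6,3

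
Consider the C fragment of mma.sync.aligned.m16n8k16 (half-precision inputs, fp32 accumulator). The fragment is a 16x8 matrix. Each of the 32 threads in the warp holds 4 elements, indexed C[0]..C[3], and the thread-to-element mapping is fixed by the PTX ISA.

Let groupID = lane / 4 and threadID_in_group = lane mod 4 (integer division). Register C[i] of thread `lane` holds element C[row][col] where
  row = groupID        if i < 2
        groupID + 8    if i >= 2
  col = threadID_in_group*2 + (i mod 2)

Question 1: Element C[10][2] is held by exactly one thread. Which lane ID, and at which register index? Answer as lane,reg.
r=10→G=2,rhi=1  c=2→T=1,p=0
L=2*4+1=9  i=1*2+0=2

9,2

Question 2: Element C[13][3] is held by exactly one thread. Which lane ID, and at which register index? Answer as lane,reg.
21,3

r=13⇒gr=5,Rb=1  c=3⇒th=1,odd=1
L=5*4+1=21  i=1*2+1=3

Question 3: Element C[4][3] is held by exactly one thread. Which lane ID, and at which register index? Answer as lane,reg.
17,1

r=4→G=4,rhi=0  c=3→T=1,p=1
L=4*4+1=17  i=0*2+1=1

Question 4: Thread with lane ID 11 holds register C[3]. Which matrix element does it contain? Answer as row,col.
10,7

lane 11⇒11/4=2, 11 mod 4=3
i=3  r:2+8⇒10  c:2·3+1⇒7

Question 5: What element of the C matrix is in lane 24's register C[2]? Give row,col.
lane 24->24/4=6, 24 mod 4=0
i=2  r:6+8->14  c:2·0+0->0

14,0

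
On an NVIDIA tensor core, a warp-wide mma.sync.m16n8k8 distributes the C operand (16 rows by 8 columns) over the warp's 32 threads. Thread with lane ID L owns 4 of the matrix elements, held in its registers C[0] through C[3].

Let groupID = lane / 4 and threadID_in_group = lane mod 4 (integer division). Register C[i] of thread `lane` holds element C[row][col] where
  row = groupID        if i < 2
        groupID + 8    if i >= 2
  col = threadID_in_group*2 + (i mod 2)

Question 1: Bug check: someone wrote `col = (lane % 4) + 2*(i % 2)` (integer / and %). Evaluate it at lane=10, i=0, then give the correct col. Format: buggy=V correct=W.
`(lane % 4) + 2*(i % 2)`[10,0]->2
L=10->gid=10>>2=2, tid=10&3=2
[0]->row 2+0=2  col 2·2+0=4
col: 2 vs 4

buggy=2 correct=4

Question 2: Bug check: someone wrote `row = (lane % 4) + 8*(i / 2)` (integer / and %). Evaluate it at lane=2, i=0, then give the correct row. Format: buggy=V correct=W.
`(lane % 4) + 8*(i / 2)`[2,0]->2
L=2->g=2>>2=0, t=2&3=2
[0]->row 0+0=0  col 2·2+0=4
row: 2 vs 0

buggy=2 correct=0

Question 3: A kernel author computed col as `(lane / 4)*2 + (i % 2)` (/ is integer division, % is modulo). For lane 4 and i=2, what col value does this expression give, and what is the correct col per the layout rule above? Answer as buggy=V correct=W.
buggy=2 correct=0

`(lane / 4)*2 + (i % 2)`[4,2]⇒2
4: gr=1,th=0
[2] (1+8,0*2+0) = (9,0)
col: 2 vs 0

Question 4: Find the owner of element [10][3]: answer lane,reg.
9,3

r:10=>grp=2,rB=1  c:3=>tig=1,lo=1
L=2*4+1=9  i=1*2+1=3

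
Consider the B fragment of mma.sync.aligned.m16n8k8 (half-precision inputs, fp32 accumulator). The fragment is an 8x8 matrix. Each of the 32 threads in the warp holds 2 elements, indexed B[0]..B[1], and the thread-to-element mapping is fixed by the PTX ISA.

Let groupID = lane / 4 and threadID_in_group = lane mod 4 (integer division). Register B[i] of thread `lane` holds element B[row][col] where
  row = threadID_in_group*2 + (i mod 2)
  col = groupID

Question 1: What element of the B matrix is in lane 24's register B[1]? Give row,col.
1,6

24: G=6,T=0
[1] (0*2+1,6) = (1,6)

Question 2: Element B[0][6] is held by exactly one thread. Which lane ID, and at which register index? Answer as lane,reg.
24,0

c: 6->gid=6  r: 0->tid=0,i&1=0
L=6*4+0=24  i=0=0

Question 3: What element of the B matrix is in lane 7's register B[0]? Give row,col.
lane 7: G=1 (7/4), T=3 (7%4)
i=0: r=3*2+0=6, c=G=1

6,1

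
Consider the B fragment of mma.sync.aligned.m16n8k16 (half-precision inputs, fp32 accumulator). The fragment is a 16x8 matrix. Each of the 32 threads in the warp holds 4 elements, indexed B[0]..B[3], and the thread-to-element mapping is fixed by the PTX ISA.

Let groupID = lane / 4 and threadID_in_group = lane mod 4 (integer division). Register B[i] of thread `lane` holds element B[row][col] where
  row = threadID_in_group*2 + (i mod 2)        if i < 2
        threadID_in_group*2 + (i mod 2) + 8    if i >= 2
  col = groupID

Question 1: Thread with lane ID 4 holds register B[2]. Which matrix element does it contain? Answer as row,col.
8,1

4: G=1,T=0
[2] (0*2+0+8,1) = (8,1)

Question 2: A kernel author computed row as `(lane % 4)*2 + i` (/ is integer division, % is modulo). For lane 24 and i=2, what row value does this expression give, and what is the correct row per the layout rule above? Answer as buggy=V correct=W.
`(lane % 4)*2 + i`[24,2]->2
lane 24->24/4=6, 24 mod 4=0
i=2  r:2·0+0+8->8  c:6
row: 2 vs 8

buggy=2 correct=8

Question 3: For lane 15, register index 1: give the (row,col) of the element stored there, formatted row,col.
7,3

15: g=3,t=3
[1] (3*2+1+0,3) = (7,3)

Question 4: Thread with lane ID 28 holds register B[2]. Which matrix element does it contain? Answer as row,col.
L=28→G=28>>2=7, T=28&3=0
[2]→row 0·2+0+8=8  col G=7

8,7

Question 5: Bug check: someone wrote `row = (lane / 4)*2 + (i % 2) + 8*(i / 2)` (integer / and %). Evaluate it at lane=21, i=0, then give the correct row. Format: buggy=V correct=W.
`(lane / 4)*2 + (i % 2) + 8*(i / 2)`[21,0]->10
lane 21: g=5 (21/4), t=1 (21%4)
i=0: r=1*2+0+0=2, c=g=5
row: 10 vs 2

buggy=10 correct=2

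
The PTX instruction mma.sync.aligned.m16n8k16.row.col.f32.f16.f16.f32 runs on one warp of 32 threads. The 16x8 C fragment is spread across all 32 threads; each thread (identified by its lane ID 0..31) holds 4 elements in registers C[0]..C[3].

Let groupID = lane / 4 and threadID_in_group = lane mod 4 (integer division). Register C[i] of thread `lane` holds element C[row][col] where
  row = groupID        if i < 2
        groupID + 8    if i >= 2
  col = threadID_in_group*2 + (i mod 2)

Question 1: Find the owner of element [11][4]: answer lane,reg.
14,2

r:11=>grp=3,rB=1  c:4=>tig=2,lo=0
L=3*4+2=14  i=1*2+0=2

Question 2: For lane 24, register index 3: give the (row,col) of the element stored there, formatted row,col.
14,1

L=24->g=24>>2=6, t=24&3=0
[3]->row 6+8=14  col 0·2+1=1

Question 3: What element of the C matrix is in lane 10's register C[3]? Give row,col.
10,5

10: grp=2,tig=2
[3] (2+8,2*2+1) = (10,5)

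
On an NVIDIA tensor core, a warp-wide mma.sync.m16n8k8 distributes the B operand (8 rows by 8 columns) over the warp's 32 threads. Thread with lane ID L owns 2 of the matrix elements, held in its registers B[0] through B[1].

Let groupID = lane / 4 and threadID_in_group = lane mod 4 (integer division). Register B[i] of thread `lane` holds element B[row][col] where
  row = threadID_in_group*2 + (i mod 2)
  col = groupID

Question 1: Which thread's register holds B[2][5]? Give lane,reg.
c=5⇒gr=5  r=2⇒th=1,odd=0
L=5*4+1=21  i=0=0

21,0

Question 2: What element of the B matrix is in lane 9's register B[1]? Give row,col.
lane 9: gr=2 (9/4), th=1 (9%4)
i=1: r=1*2+1=3, c=gr=2

3,2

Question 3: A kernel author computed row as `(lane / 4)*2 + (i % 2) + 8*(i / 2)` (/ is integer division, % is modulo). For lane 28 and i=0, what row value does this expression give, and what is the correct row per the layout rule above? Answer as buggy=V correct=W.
`(lane / 4)*2 + (i % 2) + 8*(i / 2)`[28,0]=>14
28: grp=7,tig=0
[0] (0*2+0,7) = (0,7)
row: 14 vs 0

buggy=14 correct=0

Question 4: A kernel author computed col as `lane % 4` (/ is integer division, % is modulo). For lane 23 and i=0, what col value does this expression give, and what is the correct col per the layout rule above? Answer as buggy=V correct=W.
buggy=3 correct=5

`lane % 4`[23,0]=>3
lane 23=>23/4=5, 23 mod 4=3
i=0  r:2·3+0=>6  c:5
col: 3 vs 5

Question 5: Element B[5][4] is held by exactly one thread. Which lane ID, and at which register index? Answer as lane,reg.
c=4⇒gr=4  r=5⇒th=2,odd=1
L=4*4+2=18  i=1=1

18,1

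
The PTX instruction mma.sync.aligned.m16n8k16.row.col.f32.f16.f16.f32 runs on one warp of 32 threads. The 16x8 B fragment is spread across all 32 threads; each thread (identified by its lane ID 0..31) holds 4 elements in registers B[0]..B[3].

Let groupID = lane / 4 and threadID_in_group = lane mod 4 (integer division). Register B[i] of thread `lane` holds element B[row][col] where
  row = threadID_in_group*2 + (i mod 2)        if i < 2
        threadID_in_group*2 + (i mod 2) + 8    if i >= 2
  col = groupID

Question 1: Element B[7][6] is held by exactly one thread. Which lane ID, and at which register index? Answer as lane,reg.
27,1

c=6⇒gr=6  r=7⇒Rb=0,th=3,odd=1
L=6*4+3=27  i=0*2+1=1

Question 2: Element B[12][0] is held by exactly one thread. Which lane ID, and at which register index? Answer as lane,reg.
2,2

c=0->g=0  r=12->rb=1,t=2,b0=0
L=0*4+2=2  i=1*2+0=2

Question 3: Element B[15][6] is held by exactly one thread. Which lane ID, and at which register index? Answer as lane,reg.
c=6⇒gr=6  r=15⇒Rb=1,th=3,odd=1
L=6*4+3=27  i=1*2+1=3

27,3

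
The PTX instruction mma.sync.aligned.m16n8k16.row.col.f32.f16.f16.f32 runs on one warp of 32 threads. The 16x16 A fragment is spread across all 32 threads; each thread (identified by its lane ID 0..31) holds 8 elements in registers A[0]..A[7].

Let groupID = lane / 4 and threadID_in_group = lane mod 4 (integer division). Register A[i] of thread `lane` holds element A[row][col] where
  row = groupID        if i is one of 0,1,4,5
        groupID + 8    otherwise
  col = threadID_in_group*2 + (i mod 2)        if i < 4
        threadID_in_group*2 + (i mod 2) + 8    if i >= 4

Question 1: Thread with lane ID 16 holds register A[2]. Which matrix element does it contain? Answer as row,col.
lane 16: gid=4 (16/4), tid=0 (16%4)
i=2: r=4+8=12, c=0*2+0+0=0

12,0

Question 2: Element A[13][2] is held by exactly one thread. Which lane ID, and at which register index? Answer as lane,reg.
21,2

r:13=>grp=5,rB=1  c:2=>cB=0,tig=1,lo=0
L=5*4+1=21  i=0*4+1*2+0=2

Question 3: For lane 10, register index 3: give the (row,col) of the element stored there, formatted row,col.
10,5

lane 10=>10/4=2, 10 mod 4=2
i=3  r:2+8=>10  c:2·2+1+0=>5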